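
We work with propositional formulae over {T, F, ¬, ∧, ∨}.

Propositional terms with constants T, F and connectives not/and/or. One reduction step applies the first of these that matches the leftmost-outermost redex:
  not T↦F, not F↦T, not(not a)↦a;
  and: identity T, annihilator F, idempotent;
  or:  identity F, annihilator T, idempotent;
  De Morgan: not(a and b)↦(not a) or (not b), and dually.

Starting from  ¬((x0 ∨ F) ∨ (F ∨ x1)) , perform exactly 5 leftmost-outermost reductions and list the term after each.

Answer: after 5 steps: ¬x0 ∧ (¬F ∧ ¬x1)

Derivation:
  start: ¬((x0 ∨ F) ∨ (F ∨ x1))
  →1  ¬(x0 ∨ F) ∧ ¬(F ∨ x1)
  →2  (¬x0 ∧ ¬F) ∧ ¬(F ∨ x1)
  →3  (¬x0 ∧ T) ∧ ¬(F ∨ x1)
  →4  ¬x0 ∧ ¬(F ∨ x1)
  →5  ¬x0 ∧ (¬F ∧ ¬x1)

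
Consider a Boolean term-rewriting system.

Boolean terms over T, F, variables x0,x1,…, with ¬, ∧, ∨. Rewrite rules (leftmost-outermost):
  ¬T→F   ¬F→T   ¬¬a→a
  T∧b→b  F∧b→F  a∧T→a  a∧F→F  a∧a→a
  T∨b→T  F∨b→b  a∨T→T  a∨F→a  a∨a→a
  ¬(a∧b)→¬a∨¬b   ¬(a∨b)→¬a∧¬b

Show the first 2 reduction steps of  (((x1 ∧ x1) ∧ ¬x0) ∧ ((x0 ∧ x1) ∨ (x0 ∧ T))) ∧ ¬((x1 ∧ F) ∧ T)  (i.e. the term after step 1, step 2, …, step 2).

Answer: after 2 steps: ((x1 ∧ ¬x0) ∧ ((x0 ∧ x1) ∨ x0)) ∧ ¬((x1 ∧ F) ∧ T)

Working:
  start: (((x1 ∧ x1) ∧ ¬x0) ∧ ((x0 ∧ x1) ∨ (x0 ∧ T))) ∧ ¬((x1 ∧ F) ∧ T)
  step 1: ((x1 ∧ ¬x0) ∧ ((x0 ∧ x1) ∨ (x0 ∧ T))) ∧ ¬((x1 ∧ F) ∧ T)
  step 2: ((x1 ∧ ¬x0) ∧ ((x0 ∧ x1) ∨ x0)) ∧ ¬((x1 ∧ F) ∧ T)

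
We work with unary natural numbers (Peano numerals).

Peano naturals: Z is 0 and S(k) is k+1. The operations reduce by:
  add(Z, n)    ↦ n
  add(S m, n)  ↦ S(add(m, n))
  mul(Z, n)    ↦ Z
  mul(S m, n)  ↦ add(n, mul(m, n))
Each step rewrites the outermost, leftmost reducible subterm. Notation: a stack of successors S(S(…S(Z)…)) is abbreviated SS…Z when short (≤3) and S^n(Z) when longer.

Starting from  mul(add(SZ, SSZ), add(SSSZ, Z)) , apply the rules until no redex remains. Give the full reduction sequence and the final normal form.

  start: mul(add(SZ, SSZ), add(SSSZ, Z))
  [1] mul(S(add(Z, SSZ)), add(SSSZ, Z))
  [2] add(add(SSSZ, Z), mul(add(Z, SSZ), add(SSSZ, Z)))
  [3] add(S(add(SSZ, Z)), mul(add(Z, SSZ), add(SSSZ, Z)))
  [4] S(add(add(SSZ, Z), mul(add(Z, SSZ), add(SSSZ, Z))))
  [5] S(add(S(add(SZ, Z)), mul(add(Z, SSZ), add(SSSZ, Z))))
  [6] S(S(add(add(SZ, Z), mul(add(Z, SSZ), add(SSSZ, Z)))))
  [7] S(S(add(S(add(Z, Z)), mul(add(Z, SSZ), add(SSSZ, Z)))))
  [8] S(S(S(add(add(Z, Z), mul(add(Z, SSZ), add(SSSZ, Z))))))
  [9] S(S(S(add(Z, mul(add(Z, SSZ), add(SSSZ, Z))))))
  [10] S(S(S(mul(add(Z, SSZ), add(SSSZ, Z)))))
  [11] S(S(S(mul(SSZ, add(SSSZ, Z)))))
  [12] S(S(S(add(add(SSSZ, Z), mul(SZ, add(SSSZ, Z))))))
  [13] S(S(S(add(S(add(SSZ, Z)), mul(SZ, add(SSSZ, Z))))))
  [14] S(S(S(S(add(add(SSZ, Z), mul(SZ, add(SSSZ, Z)))))))
  [15] S(S(S(S(add(S(add(SZ, Z)), mul(SZ, add(SSSZ, Z)))))))
  [16] S(S(S(S(S(add(add(SZ, Z), mul(SZ, add(SSSZ, Z))))))))
  [17] S(S(S(S(S(add(S(add(Z, Z)), mul(SZ, add(SSSZ, Z))))))))
  [18] S(S(S(S(S(S(add(add(Z, Z), mul(SZ, add(SSSZ, Z)))))))))
  [19] S(S(S(S(S(S(add(Z, mul(SZ, add(SSSZ, Z)))))))))
  [20] S(S(S(S(S(S(mul(SZ, add(SSSZ, Z))))))))
  [21] S(S(S(S(S(S(add(add(SSSZ, Z), mul(Z, add(SSSZ, Z)))))))))
  [22] S(S(S(S(S(S(add(S(add(SSZ, Z)), mul(Z, add(SSSZ, Z)))))))))
  [23] S(S(S(S(S(S(S(add(add(SSZ, Z), mul(Z, add(SSSZ, Z))))))))))
  [24] S(S(S(S(S(S(S(add(S(add(SZ, Z)), mul(Z, add(SSSZ, Z))))))))))
  [25] S(S(S(S(S(S(S(S(add(add(SZ, Z), mul(Z, add(SSSZ, Z)))))))))))
  [26] S(S(S(S(S(S(S(S(add(S(add(Z, Z)), mul(Z, add(SSSZ, Z)))))))))))
  [27] S(S(S(S(S(S(S(S(S(add(add(Z, Z), mul(Z, add(SSSZ, Z))))))))))))
  [28] S(S(S(S(S(S(S(S(S(add(Z, mul(Z, add(SSSZ, Z))))))))))))
  [29] S(S(S(S(S(S(S(S(S(mul(Z, add(SSSZ, Z)))))))))))
  [30] S^9(Z)

Answer: normal form = S^9(Z)  (in 30 steps)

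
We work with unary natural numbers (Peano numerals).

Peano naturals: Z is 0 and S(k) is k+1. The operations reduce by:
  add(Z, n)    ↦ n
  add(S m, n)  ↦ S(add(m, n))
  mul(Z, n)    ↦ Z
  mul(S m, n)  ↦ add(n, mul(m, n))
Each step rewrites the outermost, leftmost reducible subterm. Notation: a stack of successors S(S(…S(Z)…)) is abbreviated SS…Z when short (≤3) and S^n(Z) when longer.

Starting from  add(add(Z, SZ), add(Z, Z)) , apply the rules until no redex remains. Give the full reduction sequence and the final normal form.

  start: add(add(Z, SZ), add(Z, Z))
  →1  add(SZ, add(Z, Z))
  →2  S(add(Z, add(Z, Z)))
  →3  S(add(Z, Z))
  →4  SZ

Answer: normal form = SZ  (in 4 steps)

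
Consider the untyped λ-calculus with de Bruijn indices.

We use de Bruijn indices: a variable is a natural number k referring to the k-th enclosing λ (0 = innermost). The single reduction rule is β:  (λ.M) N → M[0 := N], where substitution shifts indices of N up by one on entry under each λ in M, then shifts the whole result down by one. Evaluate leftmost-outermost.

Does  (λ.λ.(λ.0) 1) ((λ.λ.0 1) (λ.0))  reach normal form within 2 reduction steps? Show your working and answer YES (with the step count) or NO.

Answer: NO — after 2 steps the term is λ.(λ.λ.0 1) (λ.0), not yet normal

Reduction:
  start: (λ.λ.(λ.0) 1) ((λ.λ.0 1) (λ.0))
  →1  λ.(λ.0) ((λ.λ.0 1) (λ.0))
  →2  λ.(λ.λ.0 1) (λ.0)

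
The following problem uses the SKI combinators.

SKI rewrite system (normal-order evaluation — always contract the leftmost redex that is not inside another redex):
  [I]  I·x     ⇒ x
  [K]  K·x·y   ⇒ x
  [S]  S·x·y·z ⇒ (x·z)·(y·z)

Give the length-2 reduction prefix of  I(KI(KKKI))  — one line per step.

  start: I(KI(KKKI))
  step 1: KI(KKKI)
  step 2: I

Answer: after 2 steps: I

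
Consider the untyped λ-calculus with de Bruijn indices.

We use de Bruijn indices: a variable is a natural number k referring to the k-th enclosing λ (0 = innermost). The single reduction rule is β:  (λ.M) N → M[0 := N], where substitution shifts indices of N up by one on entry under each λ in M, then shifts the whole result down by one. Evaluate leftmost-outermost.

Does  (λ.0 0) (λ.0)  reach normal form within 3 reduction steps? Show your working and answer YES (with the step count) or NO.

Answer: YES — reaches normal form λ.0 in 2 ≤ 3 steps

Reduction:
  start: (λ.0 0) (λ.0)
  [1] (λ.0) (λ.0)
  [2] λ.0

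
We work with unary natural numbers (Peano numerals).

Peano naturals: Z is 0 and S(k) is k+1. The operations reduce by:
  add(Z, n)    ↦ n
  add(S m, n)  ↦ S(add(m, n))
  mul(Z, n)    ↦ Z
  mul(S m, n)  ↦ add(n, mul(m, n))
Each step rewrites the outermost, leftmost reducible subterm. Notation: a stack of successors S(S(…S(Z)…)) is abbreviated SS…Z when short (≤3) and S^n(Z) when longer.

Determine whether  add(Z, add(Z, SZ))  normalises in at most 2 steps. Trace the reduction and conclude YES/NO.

  start: add(Z, add(Z, SZ))
  →1  add(Z, SZ)
  →2  SZ

Answer: YES — reaches normal form SZ in 2 ≤ 2 steps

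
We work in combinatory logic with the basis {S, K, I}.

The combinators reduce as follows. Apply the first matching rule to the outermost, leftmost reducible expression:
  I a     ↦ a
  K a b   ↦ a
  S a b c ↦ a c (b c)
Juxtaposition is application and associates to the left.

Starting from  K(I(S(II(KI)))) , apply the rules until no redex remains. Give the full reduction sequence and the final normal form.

  start: K(I(S(II(KI))))
  [1] K(S(II(KI)))
  [2] K(S(I(KI)))
  [3] K(S(KI))

Answer: normal form = K(S(KI))  (in 3 steps)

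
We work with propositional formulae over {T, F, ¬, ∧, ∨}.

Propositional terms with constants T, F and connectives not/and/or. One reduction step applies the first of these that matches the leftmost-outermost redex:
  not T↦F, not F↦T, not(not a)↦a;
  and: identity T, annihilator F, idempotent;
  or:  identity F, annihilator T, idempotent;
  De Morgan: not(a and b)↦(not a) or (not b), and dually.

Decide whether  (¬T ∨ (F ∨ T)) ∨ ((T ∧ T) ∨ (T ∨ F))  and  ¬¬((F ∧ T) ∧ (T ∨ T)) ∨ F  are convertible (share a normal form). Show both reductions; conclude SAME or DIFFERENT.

Answer: DIFFERENT — A ⇓ T, B ⇓ F

Reduction:
Term A:
  start: (¬T ∨ (F ∨ T)) ∨ ((T ∧ T) ∨ (T ∨ F))
  step 1: (F ∨ (F ∨ T)) ∨ ((T ∧ T) ∨ (T ∨ F))
  step 2: (F ∨ T) ∨ ((T ∧ T) ∨ (T ∨ F))
  step 3: T ∨ ((T ∧ T) ∨ (T ∨ F))
  step 4: T

Term B:
  start: ¬¬((F ∧ T) ∧ (T ∨ T)) ∨ F
  step 1: ¬¬((F ∧ T) ∧ (T ∨ T))
  step 2: (F ∧ T) ∧ (T ∨ T)
  step 3: F ∧ (T ∨ T)
  step 4: F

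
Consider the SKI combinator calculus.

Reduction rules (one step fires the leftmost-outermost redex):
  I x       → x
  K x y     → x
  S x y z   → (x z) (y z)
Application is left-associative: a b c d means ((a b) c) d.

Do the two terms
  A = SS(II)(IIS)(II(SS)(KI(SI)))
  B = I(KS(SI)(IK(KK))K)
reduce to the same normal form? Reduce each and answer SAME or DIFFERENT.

Term A:
  start: SS(II)(IIS)(II(SS)(KI(SI)))
  [1] S(IIS)(II(IIS))(II(SS)(KI(SI)))
  [2] IIS(II(SS)(KI(SI)))(II(IIS)(II(SS)(KI(SI))))
  [3] IS(II(SS)(KI(SI)))(II(IIS)(II(SS)(KI(SI))))
  [4] S(II(SS)(KI(SI)))(II(IIS)(II(SS)(KI(SI))))
  [5] S(I(SS)(KI(SI)))(II(IIS)(II(SS)(KI(SI))))
  [6] S(SS(KI(SI)))(II(IIS)(II(SS)(KI(SI))))
  [7] S(SSI)(II(IIS)(II(SS)(KI(SI))))
  [8] S(SSI)(I(IIS)(II(SS)(KI(SI))))
  [9] S(SSI)(IIS(II(SS)(KI(SI))))
  [10] S(SSI)(IS(II(SS)(KI(SI))))
  [11] S(SSI)(S(II(SS)(KI(SI))))
  [12] S(SSI)(S(I(SS)(KI(SI))))
  [13] S(SSI)(S(SS(KI(SI))))
  [14] S(SSI)(S(SSI))

Term B:
  start: I(KS(SI)(IK(KK))K)
  [1] KS(SI)(IK(KK))K
  [2] S(IK(KK))K
  [3] S(K(KK))K

Answer: DIFFERENT — A ⇓ S(SSI)(S(SSI)), B ⇓ S(K(KK))K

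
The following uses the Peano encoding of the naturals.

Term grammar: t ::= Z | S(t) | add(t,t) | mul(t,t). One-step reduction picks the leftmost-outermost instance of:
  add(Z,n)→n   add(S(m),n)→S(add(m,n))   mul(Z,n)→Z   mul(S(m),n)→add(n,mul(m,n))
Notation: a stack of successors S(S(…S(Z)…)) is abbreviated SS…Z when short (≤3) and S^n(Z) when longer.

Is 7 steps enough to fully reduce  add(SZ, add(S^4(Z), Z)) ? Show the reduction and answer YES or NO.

  start: add(SZ, add(S^4(Z), Z))
  step 1: S(add(Z, add(S^4(Z), Z)))
  step 2: S(add(S^4(Z), Z))
  step 3: S(S(add(SSSZ, Z)))
  step 4: S(S(S(add(SSZ, Z))))
  step 5: S(S(S(S(add(SZ, Z)))))
  step 6: S(S(S(S(S(add(Z, Z))))))
  step 7: S^5(Z)

Answer: YES — reaches normal form S^5(Z) in 7 ≤ 7 steps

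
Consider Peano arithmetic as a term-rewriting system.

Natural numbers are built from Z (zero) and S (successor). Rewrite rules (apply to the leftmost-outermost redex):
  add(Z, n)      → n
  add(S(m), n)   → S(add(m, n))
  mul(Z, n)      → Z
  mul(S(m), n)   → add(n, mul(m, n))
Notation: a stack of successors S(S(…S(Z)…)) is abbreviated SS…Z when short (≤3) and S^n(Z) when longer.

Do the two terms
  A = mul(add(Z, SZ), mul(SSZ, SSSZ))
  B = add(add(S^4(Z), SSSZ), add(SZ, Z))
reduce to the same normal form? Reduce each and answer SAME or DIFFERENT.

Term A:
  start: mul(add(Z, SZ), mul(SSZ, SSSZ))
  [1] mul(SZ, mul(SSZ, SSSZ))
  [2] add(mul(SSZ, SSSZ), mul(Z, mul(SSZ, SSSZ)))
  [3] add(add(SSSZ, mul(SZ, SSSZ)), mul(Z, mul(SSZ, SSSZ)))
  [4] add(S(add(SSZ, mul(SZ, SSSZ))), mul(Z, mul(SSZ, SSSZ)))
  [5] S(add(add(SSZ, mul(SZ, SSSZ)), mul(Z, mul(SSZ, SSSZ))))
  [6] S(add(S(add(SZ, mul(SZ, SSSZ))), mul(Z, mul(SSZ, SSSZ))))
  [7] S(S(add(add(SZ, mul(SZ, SSSZ)), mul(Z, mul(SSZ, SSSZ)))))
  [8] S(S(add(S(add(Z, mul(SZ, SSSZ))), mul(Z, mul(SSZ, SSSZ)))))
  [9] S(S(S(add(add(Z, mul(SZ, SSSZ)), mul(Z, mul(SSZ, SSSZ))))))
  [10] S(S(S(add(mul(SZ, SSSZ), mul(Z, mul(SSZ, SSSZ))))))
  [11] S(S(S(add(add(SSSZ, mul(Z, SSSZ)), mul(Z, mul(SSZ, SSSZ))))))
  [12] S(S(S(add(S(add(SSZ, mul(Z, SSSZ))), mul(Z, mul(SSZ, SSSZ))))))
  [13] S(S(S(S(add(add(SSZ, mul(Z, SSSZ)), mul(Z, mul(SSZ, SSSZ)))))))
  [14] S(S(S(S(add(S(add(SZ, mul(Z, SSSZ))), mul(Z, mul(SSZ, SSSZ)))))))
  [15] S(S(S(S(S(add(add(SZ, mul(Z, SSSZ)), mul(Z, mul(SSZ, SSSZ))))))))
  [16] S(S(S(S(S(add(S(add(Z, mul(Z, SSSZ))), mul(Z, mul(SSZ, SSSZ))))))))
  [17] S(S(S(S(S(S(add(add(Z, mul(Z, SSSZ)), mul(Z, mul(SSZ, SSSZ)))))))))
  [18] S(S(S(S(S(S(add(mul(Z, SSSZ), mul(Z, mul(SSZ, SSSZ)))))))))
  [19] S(S(S(S(S(S(add(Z, mul(Z, mul(SSZ, SSSZ)))))))))
  [20] S(S(S(S(S(S(mul(Z, mul(SSZ, SSSZ))))))))
  [21] S^6(Z)

Term B:
  start: add(add(S^4(Z), SSSZ), add(SZ, Z))
  [1] add(S(add(SSSZ, SSSZ)), add(SZ, Z))
  [2] S(add(add(SSSZ, SSSZ), add(SZ, Z)))
  [3] S(add(S(add(SSZ, SSSZ)), add(SZ, Z)))
  [4] S(S(add(add(SSZ, SSSZ), add(SZ, Z))))
  [5] S(S(add(S(add(SZ, SSSZ)), add(SZ, Z))))
  [6] S(S(S(add(add(SZ, SSSZ), add(SZ, Z)))))
  [7] S(S(S(add(S(add(Z, SSSZ)), add(SZ, Z)))))
  [8] S(S(S(S(add(add(Z, SSSZ), add(SZ, Z))))))
  [9] S(S(S(S(add(SSSZ, add(SZ, Z))))))
  [10] S(S(S(S(S(add(SSZ, add(SZ, Z)))))))
  [11] S(S(S(S(S(S(add(SZ, add(SZ, Z))))))))
  [12] S(S(S(S(S(S(S(add(Z, add(SZ, Z)))))))))
  [13] S(S(S(S(S(S(S(add(SZ, Z))))))))
  [14] S(S(S(S(S(S(S(S(add(Z, Z)))))))))
  [15] S^8(Z)

Answer: DIFFERENT — A ⇓ S^6(Z), B ⇓ S^8(Z)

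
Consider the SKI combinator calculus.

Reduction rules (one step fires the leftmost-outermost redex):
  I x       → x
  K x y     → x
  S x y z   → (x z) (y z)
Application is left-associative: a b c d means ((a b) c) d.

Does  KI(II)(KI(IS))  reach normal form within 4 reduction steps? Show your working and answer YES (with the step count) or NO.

Answer: YES — reaches normal form I in 3 ≤ 4 steps

Derivation:
  start: KI(II)(KI(IS))
  step 1: I(KI(IS))
  step 2: KI(IS)
  step 3: I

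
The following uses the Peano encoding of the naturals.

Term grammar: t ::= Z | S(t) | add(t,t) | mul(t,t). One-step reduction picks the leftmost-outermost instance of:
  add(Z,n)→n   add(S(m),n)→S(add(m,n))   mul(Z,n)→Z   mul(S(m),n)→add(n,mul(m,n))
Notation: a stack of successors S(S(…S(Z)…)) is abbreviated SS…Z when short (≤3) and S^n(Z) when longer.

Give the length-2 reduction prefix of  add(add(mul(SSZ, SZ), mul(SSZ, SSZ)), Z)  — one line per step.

Answer: after 2 steps: add(add(S(add(Z, mul(SZ, SZ))), mul(SSZ, SSZ)), Z)

Working:
  start: add(add(mul(SSZ, SZ), mul(SSZ, SSZ)), Z)
  [1] add(add(add(SZ, mul(SZ, SZ)), mul(SSZ, SSZ)), Z)
  [2] add(add(S(add(Z, mul(SZ, SZ))), mul(SSZ, SSZ)), Z)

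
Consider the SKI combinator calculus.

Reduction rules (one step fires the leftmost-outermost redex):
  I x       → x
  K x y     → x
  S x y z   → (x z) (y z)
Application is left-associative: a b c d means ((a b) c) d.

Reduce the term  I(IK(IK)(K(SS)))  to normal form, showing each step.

Answer: normal form = K  (in 4 steps)

Derivation:
  start: I(IK(IK)(K(SS)))
  [1] IK(IK)(K(SS))
  [2] K(IK)(K(SS))
  [3] IK
  [4] K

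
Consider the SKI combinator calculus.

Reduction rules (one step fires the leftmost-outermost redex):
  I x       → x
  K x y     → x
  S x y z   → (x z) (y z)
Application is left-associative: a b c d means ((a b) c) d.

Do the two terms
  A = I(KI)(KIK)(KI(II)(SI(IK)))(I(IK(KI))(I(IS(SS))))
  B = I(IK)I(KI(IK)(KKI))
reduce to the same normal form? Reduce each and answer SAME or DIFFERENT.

Term A:
  start: I(KI)(KIK)(KI(II)(SI(IK)))(I(IK(KI))(I(IS(SS))))
  →1  KI(KIK)(KI(II)(SI(IK)))(I(IK(KI))(I(IS(SS))))
  →2  I(KI(II)(SI(IK)))(I(IK(KI))(I(IS(SS))))
  →3  KI(II)(SI(IK))(I(IK(KI))(I(IS(SS))))
  →4  I(SI(IK))(I(IK(KI))(I(IS(SS))))
  →5  SI(IK)(I(IK(KI))(I(IS(SS))))
  →6  I(I(IK(KI))(I(IS(SS))))(IK(I(IK(KI))(I(IS(SS)))))
  →7  I(IK(KI))(I(IS(SS)))(IK(I(IK(KI))(I(IS(SS)))))
  →8  IK(KI)(I(IS(SS)))(IK(I(IK(KI))(I(IS(SS)))))
  →9  K(KI)(I(IS(SS)))(IK(I(IK(KI))(I(IS(SS)))))
  →10  KI(IK(I(IK(KI))(I(IS(SS)))))
  →11  I

Term B:
  start: I(IK)I(KI(IK)(KKI))
  →1  IKI(KI(IK)(KKI))
  →2  KI(KI(IK)(KKI))
  →3  I

Answer: SAME — A ⇓ I, B ⇓ I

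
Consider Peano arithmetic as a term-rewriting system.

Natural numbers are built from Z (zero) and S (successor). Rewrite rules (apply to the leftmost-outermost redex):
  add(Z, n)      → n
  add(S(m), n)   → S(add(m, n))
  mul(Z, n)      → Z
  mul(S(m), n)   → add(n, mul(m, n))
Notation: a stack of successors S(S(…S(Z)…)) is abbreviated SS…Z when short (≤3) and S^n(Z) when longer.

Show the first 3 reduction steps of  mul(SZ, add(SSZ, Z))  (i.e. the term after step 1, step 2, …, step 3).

  start: mul(SZ, add(SSZ, Z))
  →1  add(add(SSZ, Z), mul(Z, add(SSZ, Z)))
  →2  add(S(add(SZ, Z)), mul(Z, add(SSZ, Z)))
  →3  S(add(add(SZ, Z), mul(Z, add(SSZ, Z))))

Answer: after 3 steps: S(add(add(SZ, Z), mul(Z, add(SSZ, Z))))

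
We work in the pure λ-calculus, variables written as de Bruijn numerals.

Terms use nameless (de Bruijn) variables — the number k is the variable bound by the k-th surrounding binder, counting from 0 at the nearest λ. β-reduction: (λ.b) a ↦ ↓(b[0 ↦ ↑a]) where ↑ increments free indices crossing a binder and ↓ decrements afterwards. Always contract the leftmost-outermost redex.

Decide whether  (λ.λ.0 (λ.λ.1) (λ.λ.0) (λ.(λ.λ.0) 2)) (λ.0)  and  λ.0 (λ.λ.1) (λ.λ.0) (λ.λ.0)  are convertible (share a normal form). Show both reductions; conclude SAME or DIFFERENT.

Term A:
  start: (λ.λ.0 (λ.λ.1) (λ.λ.0) (λ.(λ.λ.0) 2)) (λ.0)
  →1  λ.0 (λ.λ.1) (λ.λ.0) (λ.(λ.λ.0) (λ.0))
  →2  λ.0 (λ.λ.1) (λ.λ.0) (λ.λ.0)

Term B:
  start: λ.0 (λ.λ.1) (λ.λ.0) (λ.λ.0)

Answer: SAME — A ⇓ λ.0 (λ.λ.1) (λ.λ.0) (λ.λ.0), B ⇓ λ.0 (λ.λ.1) (λ.λ.0) (λ.λ.0)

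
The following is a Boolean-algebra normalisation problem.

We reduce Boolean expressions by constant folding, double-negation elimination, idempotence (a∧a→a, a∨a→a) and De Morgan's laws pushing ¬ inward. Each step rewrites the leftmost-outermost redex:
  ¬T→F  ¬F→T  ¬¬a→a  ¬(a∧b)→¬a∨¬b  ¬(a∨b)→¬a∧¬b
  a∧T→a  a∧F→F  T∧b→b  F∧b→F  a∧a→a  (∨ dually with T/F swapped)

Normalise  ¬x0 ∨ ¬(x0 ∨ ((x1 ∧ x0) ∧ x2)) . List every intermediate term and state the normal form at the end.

Answer: normal form = ¬x0 ∨ (¬x0 ∧ ((¬x1 ∨ ¬x0) ∨ ¬x2))  (in 3 steps)

Derivation:
  start: ¬x0 ∨ ¬(x0 ∨ ((x1 ∧ x0) ∧ x2))
  →1  ¬x0 ∨ (¬x0 ∧ ¬((x1 ∧ x0) ∧ x2))
  →2  ¬x0 ∨ (¬x0 ∧ (¬(x1 ∧ x0) ∨ ¬x2))
  →3  ¬x0 ∨ (¬x0 ∧ ((¬x1 ∨ ¬x0) ∨ ¬x2))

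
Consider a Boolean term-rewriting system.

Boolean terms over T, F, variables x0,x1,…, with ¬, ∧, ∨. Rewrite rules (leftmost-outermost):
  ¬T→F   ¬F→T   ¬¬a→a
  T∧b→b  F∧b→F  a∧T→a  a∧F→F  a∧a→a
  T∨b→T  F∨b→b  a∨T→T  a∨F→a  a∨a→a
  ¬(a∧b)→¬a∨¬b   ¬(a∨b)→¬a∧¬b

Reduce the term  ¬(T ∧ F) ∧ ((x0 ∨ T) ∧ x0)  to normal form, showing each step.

Answer: normal form = x0  (in 7 steps)

Reduction:
  start: ¬(T ∧ F) ∧ ((x0 ∨ T) ∧ x0)
  step 1: (¬T ∨ ¬F) ∧ ((x0 ∨ T) ∧ x0)
  step 2: (F ∨ ¬F) ∧ ((x0 ∨ T) ∧ x0)
  step 3: ¬F ∧ ((x0 ∨ T) ∧ x0)
  step 4: T ∧ ((x0 ∨ T) ∧ x0)
  step 5: (x0 ∨ T) ∧ x0
  step 6: T ∧ x0
  step 7: x0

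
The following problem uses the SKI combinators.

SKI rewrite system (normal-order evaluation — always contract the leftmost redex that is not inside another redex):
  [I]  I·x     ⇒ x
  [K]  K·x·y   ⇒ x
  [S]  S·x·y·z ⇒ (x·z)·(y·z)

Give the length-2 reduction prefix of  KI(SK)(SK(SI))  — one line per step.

  start: KI(SK)(SK(SI))
  [1] I(SK(SI))
  [2] SK(SI)

Answer: after 2 steps: SK(SI)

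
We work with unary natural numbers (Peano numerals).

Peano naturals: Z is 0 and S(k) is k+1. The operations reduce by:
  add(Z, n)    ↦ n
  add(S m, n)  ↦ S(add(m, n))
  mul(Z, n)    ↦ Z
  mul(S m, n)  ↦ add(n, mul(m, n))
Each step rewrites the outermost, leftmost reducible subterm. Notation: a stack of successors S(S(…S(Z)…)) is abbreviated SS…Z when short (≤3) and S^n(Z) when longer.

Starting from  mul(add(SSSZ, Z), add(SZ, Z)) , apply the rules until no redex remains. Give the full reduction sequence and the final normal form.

Answer: normal form = SSSZ  (in 20 steps)

Working:
  start: mul(add(SSSZ, Z), add(SZ, Z))
  [1] mul(S(add(SSZ, Z)), add(SZ, Z))
  [2] add(add(SZ, Z), mul(add(SSZ, Z), add(SZ, Z)))
  [3] add(S(add(Z, Z)), mul(add(SSZ, Z), add(SZ, Z)))
  [4] S(add(add(Z, Z), mul(add(SSZ, Z), add(SZ, Z))))
  [5] S(add(Z, mul(add(SSZ, Z), add(SZ, Z))))
  [6] S(mul(add(SSZ, Z), add(SZ, Z)))
  [7] S(mul(S(add(SZ, Z)), add(SZ, Z)))
  [8] S(add(add(SZ, Z), mul(add(SZ, Z), add(SZ, Z))))
  [9] S(add(S(add(Z, Z)), mul(add(SZ, Z), add(SZ, Z))))
  [10] S(S(add(add(Z, Z), mul(add(SZ, Z), add(SZ, Z)))))
  [11] S(S(add(Z, mul(add(SZ, Z), add(SZ, Z)))))
  [12] S(S(mul(add(SZ, Z), add(SZ, Z))))
  [13] S(S(mul(S(add(Z, Z)), add(SZ, Z))))
  [14] S(S(add(add(SZ, Z), mul(add(Z, Z), add(SZ, Z)))))
  [15] S(S(add(S(add(Z, Z)), mul(add(Z, Z), add(SZ, Z)))))
  [16] S(S(S(add(add(Z, Z), mul(add(Z, Z), add(SZ, Z))))))
  [17] S(S(S(add(Z, mul(add(Z, Z), add(SZ, Z))))))
  [18] S(S(S(mul(add(Z, Z), add(SZ, Z)))))
  [19] S(S(S(mul(Z, add(SZ, Z)))))
  [20] SSSZ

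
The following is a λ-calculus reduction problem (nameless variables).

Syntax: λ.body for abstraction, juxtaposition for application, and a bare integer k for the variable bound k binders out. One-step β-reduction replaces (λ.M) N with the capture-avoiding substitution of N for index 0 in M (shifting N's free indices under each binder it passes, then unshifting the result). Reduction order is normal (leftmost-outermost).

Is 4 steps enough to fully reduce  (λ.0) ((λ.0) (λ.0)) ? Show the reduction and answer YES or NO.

  start: (λ.0) ((λ.0) (λ.0))
  [1] (λ.0) (λ.0)
  [2] λ.0

Answer: YES — reaches normal form λ.0 in 2 ≤ 4 steps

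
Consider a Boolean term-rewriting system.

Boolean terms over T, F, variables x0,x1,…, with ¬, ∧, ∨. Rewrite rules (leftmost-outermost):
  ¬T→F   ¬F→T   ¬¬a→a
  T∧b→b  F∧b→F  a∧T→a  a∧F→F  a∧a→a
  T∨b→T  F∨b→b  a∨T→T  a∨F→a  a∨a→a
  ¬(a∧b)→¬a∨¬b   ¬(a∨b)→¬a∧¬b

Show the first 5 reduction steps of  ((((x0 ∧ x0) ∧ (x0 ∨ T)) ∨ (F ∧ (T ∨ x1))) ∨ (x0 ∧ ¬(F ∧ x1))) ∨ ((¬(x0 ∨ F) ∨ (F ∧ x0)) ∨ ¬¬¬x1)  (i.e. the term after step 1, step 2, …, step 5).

  start: ((((x0 ∧ x0) ∧ (x0 ∨ T)) ∨ (F ∧ (T ∨ x1))) ∨ (x0 ∧ ¬(F ∧ x1))) ∨ ((¬(x0 ∨ F) ∨ (F ∧ x0)) ∨ ¬¬¬x1)
  →1  (((x0 ∧ (x0 ∨ T)) ∨ (F ∧ (T ∨ x1))) ∨ (x0 ∧ ¬(F ∧ x1))) ∨ ((¬(x0 ∨ F) ∨ (F ∧ x0)) ∨ ¬¬¬x1)
  →2  (((x0 ∧ T) ∨ (F ∧ (T ∨ x1))) ∨ (x0 ∧ ¬(F ∧ x1))) ∨ ((¬(x0 ∨ F) ∨ (F ∧ x0)) ∨ ¬¬¬x1)
  →3  ((x0 ∨ (F ∧ (T ∨ x1))) ∨ (x0 ∧ ¬(F ∧ x1))) ∨ ((¬(x0 ∨ F) ∨ (F ∧ x0)) ∨ ¬¬¬x1)
  →4  ((x0 ∨ F) ∨ (x0 ∧ ¬(F ∧ x1))) ∨ ((¬(x0 ∨ F) ∨ (F ∧ x0)) ∨ ¬¬¬x1)
  →5  (x0 ∨ (x0 ∧ ¬(F ∧ x1))) ∨ ((¬(x0 ∨ F) ∨ (F ∧ x0)) ∨ ¬¬¬x1)

Answer: after 5 steps: (x0 ∨ (x0 ∧ ¬(F ∧ x1))) ∨ ((¬(x0 ∨ F) ∨ (F ∧ x0)) ∨ ¬¬¬x1)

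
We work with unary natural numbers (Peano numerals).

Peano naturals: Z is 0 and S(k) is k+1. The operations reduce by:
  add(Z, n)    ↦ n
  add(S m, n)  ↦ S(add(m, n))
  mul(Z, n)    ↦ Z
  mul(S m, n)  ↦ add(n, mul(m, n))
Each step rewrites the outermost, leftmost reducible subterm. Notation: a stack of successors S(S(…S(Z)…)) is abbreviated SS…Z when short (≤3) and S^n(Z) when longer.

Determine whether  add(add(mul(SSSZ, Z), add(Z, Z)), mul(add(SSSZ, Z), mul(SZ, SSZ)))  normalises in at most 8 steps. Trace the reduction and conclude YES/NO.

  start: add(add(mul(SSSZ, Z), add(Z, Z)), mul(add(SSSZ, Z), mul(SZ, SSZ)))
  [1] add(add(add(Z, mul(SSZ, Z)), add(Z, Z)), mul(add(SSSZ, Z), mul(SZ, SSZ)))
  [2] add(add(mul(SSZ, Z), add(Z, Z)), mul(add(SSSZ, Z), mul(SZ, SSZ)))
  [3] add(add(add(Z, mul(SZ, Z)), add(Z, Z)), mul(add(SSSZ, Z), mul(SZ, SSZ)))
  [4] add(add(mul(SZ, Z), add(Z, Z)), mul(add(SSSZ, Z), mul(SZ, SSZ)))
  [5] add(add(add(Z, mul(Z, Z)), add(Z, Z)), mul(add(SSSZ, Z), mul(SZ, SSZ)))
  [6] add(add(mul(Z, Z), add(Z, Z)), mul(add(SSSZ, Z), mul(SZ, SSZ)))
  [7] add(add(Z, add(Z, Z)), mul(add(SSSZ, Z), mul(SZ, SSZ)))
  [8] add(add(Z, Z), mul(add(SSSZ, Z), mul(SZ, SSZ)))

Answer: NO — after 8 steps the term is add(add(Z, Z), mul(add(SSSZ, Z), mul(SZ, SSZ))), not yet normal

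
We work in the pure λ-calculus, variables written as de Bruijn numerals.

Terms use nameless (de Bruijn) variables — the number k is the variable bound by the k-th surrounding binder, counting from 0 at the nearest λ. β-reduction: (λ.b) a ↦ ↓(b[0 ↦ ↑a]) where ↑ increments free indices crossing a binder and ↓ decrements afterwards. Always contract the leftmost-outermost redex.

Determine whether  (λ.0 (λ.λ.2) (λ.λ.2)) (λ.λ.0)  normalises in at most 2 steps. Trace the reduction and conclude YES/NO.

Answer: NO — after 2 steps the term is (λ.0) (λ.λ.λ.λ.0), not yet normal

Reduction:
  start: (λ.0 (λ.λ.2) (λ.λ.2)) (λ.λ.0)
  [1] (λ.λ.0) (λ.λ.λ.λ.0) (λ.λ.λ.λ.0)
  [2] (λ.0) (λ.λ.λ.λ.0)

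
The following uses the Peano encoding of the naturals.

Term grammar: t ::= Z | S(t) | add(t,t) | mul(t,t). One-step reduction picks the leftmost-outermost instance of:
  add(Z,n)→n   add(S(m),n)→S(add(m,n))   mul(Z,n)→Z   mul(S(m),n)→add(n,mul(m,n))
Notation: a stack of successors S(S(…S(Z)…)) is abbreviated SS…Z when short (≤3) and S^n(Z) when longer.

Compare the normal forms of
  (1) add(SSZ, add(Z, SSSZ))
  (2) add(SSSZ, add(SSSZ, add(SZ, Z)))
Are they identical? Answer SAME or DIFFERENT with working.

Answer: DIFFERENT — A ⇓ S^5(Z), B ⇓ S^7(Z)

Derivation:
Term A:
  start: add(SSZ, add(Z, SSSZ))
  step 1: S(add(SZ, add(Z, SSSZ)))
  step 2: S(S(add(Z, add(Z, SSSZ))))
  step 3: S(S(add(Z, SSSZ)))
  step 4: S^5(Z)

Term B:
  start: add(SSSZ, add(SSSZ, add(SZ, Z)))
  step 1: S(add(SSZ, add(SSSZ, add(SZ, Z))))
  step 2: S(S(add(SZ, add(SSSZ, add(SZ, Z)))))
  step 3: S(S(S(add(Z, add(SSSZ, add(SZ, Z))))))
  step 4: S(S(S(add(SSSZ, add(SZ, Z)))))
  step 5: S(S(S(S(add(SSZ, add(SZ, Z))))))
  step 6: S(S(S(S(S(add(SZ, add(SZ, Z)))))))
  step 7: S(S(S(S(S(S(add(Z, add(SZ, Z))))))))
  step 8: S(S(S(S(S(S(add(SZ, Z)))))))
  step 9: S(S(S(S(S(S(S(add(Z, Z))))))))
  step 10: S^7(Z)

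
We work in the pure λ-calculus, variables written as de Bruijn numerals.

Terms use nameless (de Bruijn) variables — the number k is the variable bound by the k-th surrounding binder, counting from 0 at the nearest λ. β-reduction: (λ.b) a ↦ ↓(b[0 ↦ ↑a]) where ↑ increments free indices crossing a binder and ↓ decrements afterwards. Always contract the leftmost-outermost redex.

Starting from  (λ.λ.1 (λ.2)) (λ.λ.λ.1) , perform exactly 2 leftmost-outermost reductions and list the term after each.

  start: (λ.λ.1 (λ.2)) (λ.λ.λ.1)
  →1  λ.(λ.λ.λ.1) (λ.λ.λ.λ.1)
  →2  λ.λ.λ.1

Answer: after 2 steps: λ.λ.λ.1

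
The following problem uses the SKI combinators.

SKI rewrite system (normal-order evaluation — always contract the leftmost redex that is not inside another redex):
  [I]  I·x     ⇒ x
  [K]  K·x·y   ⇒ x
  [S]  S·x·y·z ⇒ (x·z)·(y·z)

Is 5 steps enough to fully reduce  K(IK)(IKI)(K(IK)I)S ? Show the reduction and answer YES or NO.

  start: K(IK)(IKI)(K(IK)I)S
  step 1: IK(K(IK)I)S
  step 2: K(K(IK)I)S
  step 3: K(IK)I
  step 4: IK
  step 5: K

Answer: YES — reaches normal form K in 5 ≤ 5 steps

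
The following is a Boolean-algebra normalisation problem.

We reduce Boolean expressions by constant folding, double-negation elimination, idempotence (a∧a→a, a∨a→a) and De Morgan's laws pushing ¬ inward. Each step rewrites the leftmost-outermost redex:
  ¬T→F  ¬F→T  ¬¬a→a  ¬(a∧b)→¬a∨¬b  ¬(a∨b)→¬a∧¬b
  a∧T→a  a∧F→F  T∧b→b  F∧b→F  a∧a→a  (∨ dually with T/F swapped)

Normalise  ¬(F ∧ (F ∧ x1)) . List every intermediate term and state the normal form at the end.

Answer: normal form = T  (in 3 steps)

Reduction:
  start: ¬(F ∧ (F ∧ x1))
  →1  ¬F ∨ ¬(F ∧ x1)
  →2  T ∨ ¬(F ∧ x1)
  →3  T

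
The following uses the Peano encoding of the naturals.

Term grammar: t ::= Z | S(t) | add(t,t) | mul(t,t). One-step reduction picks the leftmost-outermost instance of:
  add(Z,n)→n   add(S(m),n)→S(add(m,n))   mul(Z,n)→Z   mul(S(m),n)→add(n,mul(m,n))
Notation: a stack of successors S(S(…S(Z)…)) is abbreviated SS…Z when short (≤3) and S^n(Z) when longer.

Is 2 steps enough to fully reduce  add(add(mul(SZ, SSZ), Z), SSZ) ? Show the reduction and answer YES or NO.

  start: add(add(mul(SZ, SSZ), Z), SSZ)
  [1] add(add(add(SSZ, mul(Z, SSZ)), Z), SSZ)
  [2] add(add(S(add(SZ, mul(Z, SSZ))), Z), SSZ)

Answer: NO — after 2 steps the term is add(add(S(add(SZ, mul(Z, SSZ))), Z), SSZ), not yet normal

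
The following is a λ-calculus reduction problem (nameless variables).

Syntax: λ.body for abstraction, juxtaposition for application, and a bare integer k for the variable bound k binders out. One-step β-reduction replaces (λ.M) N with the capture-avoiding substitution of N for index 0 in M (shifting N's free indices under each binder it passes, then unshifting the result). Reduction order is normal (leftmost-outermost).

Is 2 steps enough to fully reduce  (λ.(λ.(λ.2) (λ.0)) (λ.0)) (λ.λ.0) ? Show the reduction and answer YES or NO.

Answer: NO — after 2 steps the term is (λ.λ.λ.0) (λ.0), not yet normal

Derivation:
  start: (λ.(λ.(λ.2) (λ.0)) (λ.0)) (λ.λ.0)
  [1] (λ.(λ.λ.λ.0) (λ.0)) (λ.0)
  [2] (λ.λ.λ.0) (λ.0)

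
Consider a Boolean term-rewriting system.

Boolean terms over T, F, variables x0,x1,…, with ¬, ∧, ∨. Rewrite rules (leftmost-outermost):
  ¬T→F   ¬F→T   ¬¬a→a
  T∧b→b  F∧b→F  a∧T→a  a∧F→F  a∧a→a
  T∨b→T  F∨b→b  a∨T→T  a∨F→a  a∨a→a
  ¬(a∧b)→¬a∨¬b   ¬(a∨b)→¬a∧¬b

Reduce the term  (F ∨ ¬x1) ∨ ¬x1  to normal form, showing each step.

  start: (F ∨ ¬x1) ∨ ¬x1
  step 1: ¬x1 ∨ ¬x1
  step 2: ¬x1

Answer: normal form = ¬x1  (in 2 steps)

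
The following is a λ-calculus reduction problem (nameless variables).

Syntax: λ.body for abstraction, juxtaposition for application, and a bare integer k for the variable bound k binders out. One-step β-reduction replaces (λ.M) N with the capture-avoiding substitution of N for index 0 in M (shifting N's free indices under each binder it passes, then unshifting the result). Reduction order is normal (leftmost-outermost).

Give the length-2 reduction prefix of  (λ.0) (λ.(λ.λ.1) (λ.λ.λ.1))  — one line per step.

  start: (λ.0) (λ.(λ.λ.1) (λ.λ.λ.1))
  →1  λ.(λ.λ.1) (λ.λ.λ.1)
  →2  λ.λ.λ.λ.λ.1

Answer: after 2 steps: λ.λ.λ.λ.λ.1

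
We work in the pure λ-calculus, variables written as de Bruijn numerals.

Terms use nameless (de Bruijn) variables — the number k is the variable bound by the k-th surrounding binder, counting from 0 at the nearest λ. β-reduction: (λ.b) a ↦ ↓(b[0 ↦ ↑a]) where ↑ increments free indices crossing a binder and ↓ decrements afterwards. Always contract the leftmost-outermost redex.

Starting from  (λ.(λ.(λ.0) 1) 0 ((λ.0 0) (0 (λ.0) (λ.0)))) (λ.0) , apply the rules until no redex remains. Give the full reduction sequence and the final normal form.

  start: (λ.(λ.(λ.0) 1) 0 ((λ.0 0) (0 (λ.0) (λ.0)))) (λ.0)
  step 1: (λ.(λ.0) (λ.0)) (λ.0) ((λ.0 0) ((λ.0) (λ.0) (λ.0)))
  step 2: (λ.0) (λ.0) ((λ.0 0) ((λ.0) (λ.0) (λ.0)))
  step 3: (λ.0) ((λ.0 0) ((λ.0) (λ.0) (λ.0)))
  step 4: (λ.0 0) ((λ.0) (λ.0) (λ.0))
  step 5: (λ.0) (λ.0) (λ.0) ((λ.0) (λ.0) (λ.0))
  step 6: (λ.0) (λ.0) ((λ.0) (λ.0) (λ.0))
  step 7: (λ.0) ((λ.0) (λ.0) (λ.0))
  step 8: (λ.0) (λ.0) (λ.0)
  step 9: (λ.0) (λ.0)
  step 10: λ.0

Answer: normal form = λ.0  (in 10 steps)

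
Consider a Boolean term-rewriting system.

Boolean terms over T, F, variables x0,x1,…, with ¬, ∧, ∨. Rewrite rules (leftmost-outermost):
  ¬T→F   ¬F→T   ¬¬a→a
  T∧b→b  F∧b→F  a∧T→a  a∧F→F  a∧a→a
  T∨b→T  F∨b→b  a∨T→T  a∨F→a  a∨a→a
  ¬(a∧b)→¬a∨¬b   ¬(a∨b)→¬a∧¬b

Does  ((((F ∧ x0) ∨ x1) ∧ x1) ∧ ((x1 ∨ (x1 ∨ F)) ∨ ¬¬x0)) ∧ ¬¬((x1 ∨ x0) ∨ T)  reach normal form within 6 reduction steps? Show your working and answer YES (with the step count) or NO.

  start: ((((F ∧ x0) ∨ x1) ∧ x1) ∧ ((x1 ∨ (x1 ∨ F)) ∨ ¬¬x0)) ∧ ¬¬((x1 ∨ x0) ∨ T)
  →1  (((F ∨ x1) ∧ x1) ∧ ((x1 ∨ (x1 ∨ F)) ∨ ¬¬x0)) ∧ ¬¬((x1 ∨ x0) ∨ T)
  →2  ((x1 ∧ x1) ∧ ((x1 ∨ (x1 ∨ F)) ∨ ¬¬x0)) ∧ ¬¬((x1 ∨ x0) ∨ T)
  →3  (x1 ∧ ((x1 ∨ (x1 ∨ F)) ∨ ¬¬x0)) ∧ ¬¬((x1 ∨ x0) ∨ T)
  →4  (x1 ∧ ((x1 ∨ x1) ∨ ¬¬x0)) ∧ ¬¬((x1 ∨ x0) ∨ T)
  →5  (x1 ∧ (x1 ∨ ¬¬x0)) ∧ ¬¬((x1 ∨ x0) ∨ T)
  →6  (x1 ∧ (x1 ∨ x0)) ∧ ¬¬((x1 ∨ x0) ∨ T)

Answer: NO — after 6 steps the term is (x1 ∧ (x1 ∨ x0)) ∧ ¬¬((x1 ∨ x0) ∨ T), not yet normal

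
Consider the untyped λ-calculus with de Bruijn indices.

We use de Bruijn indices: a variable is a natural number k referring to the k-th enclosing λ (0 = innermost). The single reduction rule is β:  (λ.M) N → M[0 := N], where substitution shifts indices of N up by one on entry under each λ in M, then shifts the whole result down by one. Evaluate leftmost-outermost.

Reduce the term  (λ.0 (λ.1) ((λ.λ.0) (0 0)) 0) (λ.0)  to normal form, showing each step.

  start: (λ.0 (λ.1) ((λ.λ.0) (0 0)) 0) (λ.0)
  →1  (λ.0) (λ.λ.0) ((λ.λ.0) ((λ.0) (λ.0))) (λ.0)
  →2  (λ.λ.0) ((λ.λ.0) ((λ.0) (λ.0))) (λ.0)
  →3  (λ.0) (λ.0)
  →4  λ.0

Answer: normal form = λ.0  (in 4 steps)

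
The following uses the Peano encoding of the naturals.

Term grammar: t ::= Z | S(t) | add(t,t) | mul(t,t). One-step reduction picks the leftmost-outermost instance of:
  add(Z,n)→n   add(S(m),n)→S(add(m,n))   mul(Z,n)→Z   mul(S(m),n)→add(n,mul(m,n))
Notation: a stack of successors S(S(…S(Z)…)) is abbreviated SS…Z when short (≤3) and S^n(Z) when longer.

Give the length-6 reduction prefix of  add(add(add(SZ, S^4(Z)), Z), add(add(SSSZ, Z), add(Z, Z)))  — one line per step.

  start: add(add(add(SZ, S^4(Z)), Z), add(add(SSSZ, Z), add(Z, Z)))
  step 1: add(add(S(add(Z, S^4(Z))), Z), add(add(SSSZ, Z), add(Z, Z)))
  step 2: add(S(add(add(Z, S^4(Z)), Z)), add(add(SSSZ, Z), add(Z, Z)))
  step 3: S(add(add(add(Z, S^4(Z)), Z), add(add(SSSZ, Z), add(Z, Z))))
  step 4: S(add(add(S^4(Z), Z), add(add(SSSZ, Z), add(Z, Z))))
  step 5: S(add(S(add(SSSZ, Z)), add(add(SSSZ, Z), add(Z, Z))))
  step 6: S(S(add(add(SSSZ, Z), add(add(SSSZ, Z), add(Z, Z)))))

Answer: after 6 steps: S(S(add(add(SSSZ, Z), add(add(SSSZ, Z), add(Z, Z)))))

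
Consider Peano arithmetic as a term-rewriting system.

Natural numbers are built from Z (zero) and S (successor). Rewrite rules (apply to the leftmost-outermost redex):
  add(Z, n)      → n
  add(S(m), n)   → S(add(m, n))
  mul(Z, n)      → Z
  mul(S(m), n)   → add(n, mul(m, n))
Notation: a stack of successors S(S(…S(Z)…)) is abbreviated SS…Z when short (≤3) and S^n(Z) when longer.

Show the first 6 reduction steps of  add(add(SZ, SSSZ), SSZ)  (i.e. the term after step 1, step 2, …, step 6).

Answer: after 6 steps: S(S(S(S(add(Z, SSZ)))))

Working:
  start: add(add(SZ, SSSZ), SSZ)
  →1  add(S(add(Z, SSSZ)), SSZ)
  →2  S(add(add(Z, SSSZ), SSZ))
  →3  S(add(SSSZ, SSZ))
  →4  S(S(add(SSZ, SSZ)))
  →5  S(S(S(add(SZ, SSZ))))
  →6  S(S(S(S(add(Z, SSZ)))))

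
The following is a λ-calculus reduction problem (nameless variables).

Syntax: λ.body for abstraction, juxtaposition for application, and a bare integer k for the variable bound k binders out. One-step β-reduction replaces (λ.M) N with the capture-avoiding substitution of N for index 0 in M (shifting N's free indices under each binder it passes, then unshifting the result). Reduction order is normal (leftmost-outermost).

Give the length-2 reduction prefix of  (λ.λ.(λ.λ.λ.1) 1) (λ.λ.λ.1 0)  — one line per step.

Answer: after 2 steps: λ.λ.λ.1

Working:
  start: (λ.λ.(λ.λ.λ.1) 1) (λ.λ.λ.1 0)
  [1] λ.(λ.λ.λ.1) (λ.λ.λ.1 0)
  [2] λ.λ.λ.1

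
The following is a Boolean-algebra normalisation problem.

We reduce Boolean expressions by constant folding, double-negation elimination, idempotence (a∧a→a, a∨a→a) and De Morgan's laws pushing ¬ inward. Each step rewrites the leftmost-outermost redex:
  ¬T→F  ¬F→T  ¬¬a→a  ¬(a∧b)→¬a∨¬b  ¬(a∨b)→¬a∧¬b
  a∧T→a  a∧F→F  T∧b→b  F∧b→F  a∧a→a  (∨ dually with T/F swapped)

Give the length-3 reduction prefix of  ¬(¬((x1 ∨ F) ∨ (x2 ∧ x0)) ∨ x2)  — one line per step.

Answer: after 3 steps: (x1 ∨ (x2 ∧ x0)) ∧ ¬x2

Derivation:
  start: ¬(¬((x1 ∨ F) ∨ (x2 ∧ x0)) ∨ x2)
  step 1: ¬¬((x1 ∨ F) ∨ (x2 ∧ x0)) ∧ ¬x2
  step 2: ((x1 ∨ F) ∨ (x2 ∧ x0)) ∧ ¬x2
  step 3: (x1 ∨ (x2 ∧ x0)) ∧ ¬x2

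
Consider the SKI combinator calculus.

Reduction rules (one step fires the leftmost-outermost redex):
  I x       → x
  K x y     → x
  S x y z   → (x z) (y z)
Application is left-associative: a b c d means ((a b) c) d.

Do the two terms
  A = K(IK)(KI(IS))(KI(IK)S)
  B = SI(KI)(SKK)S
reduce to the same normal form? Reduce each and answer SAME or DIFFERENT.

Answer: DIFFERENT — A ⇓ KS, B ⇓ S

Working:
Term A:
  start: K(IK)(KI(IS))(KI(IK)S)
  [1] IK(KI(IK)S)
  [2] K(KI(IK)S)
  [3] K(IS)
  [4] KS

Term B:
  start: SI(KI)(SKK)S
  [1] I(SKK)(KI(SKK))S
  [2] SKK(KI(SKK))S
  [3] K(KI(SKK))(K(KI(SKK)))S
  [4] KI(SKK)S
  [5] IS
  [6] S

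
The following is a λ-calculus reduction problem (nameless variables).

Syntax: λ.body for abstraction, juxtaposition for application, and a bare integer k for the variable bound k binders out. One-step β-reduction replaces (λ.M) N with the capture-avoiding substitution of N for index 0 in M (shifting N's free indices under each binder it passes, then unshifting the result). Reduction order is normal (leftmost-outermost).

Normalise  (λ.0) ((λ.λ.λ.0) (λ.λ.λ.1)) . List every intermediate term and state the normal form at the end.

  start: (λ.0) ((λ.λ.λ.0) (λ.λ.λ.1))
  step 1: (λ.λ.λ.0) (λ.λ.λ.1)
  step 2: λ.λ.0

Answer: normal form = λ.λ.0  (in 2 steps)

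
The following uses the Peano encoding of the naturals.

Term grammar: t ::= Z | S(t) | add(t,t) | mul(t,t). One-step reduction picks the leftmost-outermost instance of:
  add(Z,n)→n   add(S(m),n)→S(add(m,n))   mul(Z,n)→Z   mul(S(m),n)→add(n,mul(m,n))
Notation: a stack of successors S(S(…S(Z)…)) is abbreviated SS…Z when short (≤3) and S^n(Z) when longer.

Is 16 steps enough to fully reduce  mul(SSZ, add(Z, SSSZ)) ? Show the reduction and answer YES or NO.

  start: mul(SSZ, add(Z, SSSZ))
  [1] add(add(Z, SSSZ), mul(SZ, add(Z, SSSZ)))
  [2] add(SSSZ, mul(SZ, add(Z, SSSZ)))
  [3] S(add(SSZ, mul(SZ, add(Z, SSSZ))))
  [4] S(S(add(SZ, mul(SZ, add(Z, SSSZ)))))
  [5] S(S(S(add(Z, mul(SZ, add(Z, SSSZ))))))
  [6] S(S(S(mul(SZ, add(Z, SSSZ)))))
  [7] S(S(S(add(add(Z, SSSZ), mul(Z, add(Z, SSSZ))))))
  [8] S(S(S(add(SSSZ, mul(Z, add(Z, SSSZ))))))
  [9] S(S(S(S(add(SSZ, mul(Z, add(Z, SSSZ)))))))
  [10] S(S(S(S(S(add(SZ, mul(Z, add(Z, SSSZ))))))))
  [11] S(S(S(S(S(S(add(Z, mul(Z, add(Z, SSSZ)))))))))
  [12] S(S(S(S(S(S(mul(Z, add(Z, SSSZ))))))))
  [13] S^6(Z)

Answer: YES — reaches normal form S^6(Z) in 13 ≤ 16 steps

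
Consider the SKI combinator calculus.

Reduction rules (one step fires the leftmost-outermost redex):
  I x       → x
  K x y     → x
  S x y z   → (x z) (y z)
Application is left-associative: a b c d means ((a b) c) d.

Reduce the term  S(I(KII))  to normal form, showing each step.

Answer: normal form = SI  (in 2 steps)

Reduction:
  start: S(I(KII))
  →1  S(KII)
  →2  SI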